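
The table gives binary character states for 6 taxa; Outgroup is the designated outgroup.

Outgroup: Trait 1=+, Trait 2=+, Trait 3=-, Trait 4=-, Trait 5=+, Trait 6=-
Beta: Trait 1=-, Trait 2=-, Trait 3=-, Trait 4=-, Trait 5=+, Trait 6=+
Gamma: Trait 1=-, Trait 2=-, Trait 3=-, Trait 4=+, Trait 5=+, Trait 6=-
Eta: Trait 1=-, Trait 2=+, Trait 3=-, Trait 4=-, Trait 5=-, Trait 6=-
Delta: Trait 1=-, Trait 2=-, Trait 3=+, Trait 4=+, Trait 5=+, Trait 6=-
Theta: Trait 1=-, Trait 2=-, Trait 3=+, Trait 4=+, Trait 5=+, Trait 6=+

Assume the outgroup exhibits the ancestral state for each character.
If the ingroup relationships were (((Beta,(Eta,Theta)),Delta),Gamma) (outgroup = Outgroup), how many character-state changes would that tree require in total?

11

Map each character onto (((Beta,(Eta,Theta)),Delta),Gamma) (rooted by Outgroup) and count the minimum state changes it requires (Fitch parsimony):
Trait 1: 1; Trait 2: 2; Trait 3: 2; Trait 4: 3; Trait 5: 1; Trait 6: 2.
Total tree length = 11.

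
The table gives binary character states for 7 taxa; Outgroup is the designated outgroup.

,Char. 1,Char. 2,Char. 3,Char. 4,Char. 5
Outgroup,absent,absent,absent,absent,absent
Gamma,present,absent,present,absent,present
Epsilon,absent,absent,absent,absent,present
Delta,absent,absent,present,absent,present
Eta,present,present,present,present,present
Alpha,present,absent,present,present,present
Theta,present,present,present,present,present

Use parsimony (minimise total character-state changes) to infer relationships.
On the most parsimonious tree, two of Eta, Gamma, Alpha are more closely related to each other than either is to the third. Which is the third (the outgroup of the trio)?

Gamma

The outgroup has state 'absent' for every character, so 'present' is the derived state throughout.
Char. 1: derived state 'present' in Alpha, Eta, Gamma, and Theta only — synapomorphy for {Alpha, Eta, Gamma, Theta}.
Char. 2 (derived state 'present') is shared by Eta and Theta — a synapomorphy uniting that clade.
Char. 3: derived state 'present' in Alpha, Delta, Eta, Gamma, and Theta only — synapomorphy for {Alpha, Delta, Eta, Gamma, Theta}.
Only Alpha, Eta, and Theta show the derived state 'present' for Char. 4, supporting them as a clade.
All ingroup taxa share the derived state 'present' for Char. 5; it defines the ingroup but does not resolve relationships within it.
Most parsimonious ingroup topology: (((Gamma,((Eta,Theta),Alpha)),Delta),Epsilon).
Alpha and Eta share a more recent common ancestor with each other than either does with Gamma, so Gamma is the least closely related of the three.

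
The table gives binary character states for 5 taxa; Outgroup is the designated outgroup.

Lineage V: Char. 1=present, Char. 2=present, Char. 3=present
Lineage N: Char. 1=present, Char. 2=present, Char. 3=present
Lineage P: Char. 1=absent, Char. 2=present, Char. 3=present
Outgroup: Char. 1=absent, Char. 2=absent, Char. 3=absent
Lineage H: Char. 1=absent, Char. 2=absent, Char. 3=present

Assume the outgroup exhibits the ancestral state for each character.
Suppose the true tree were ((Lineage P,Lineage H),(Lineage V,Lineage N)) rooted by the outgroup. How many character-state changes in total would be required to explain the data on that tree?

Map each character onto ((Lineage P,Lineage H),(Lineage V,Lineage N)) (rooted by Outgroup) and count the minimum state changes it requires (Fitch parsimony):
Char. 1: 1; Char. 2: 2; Char. 3: 1.
Total tree length = 4.

4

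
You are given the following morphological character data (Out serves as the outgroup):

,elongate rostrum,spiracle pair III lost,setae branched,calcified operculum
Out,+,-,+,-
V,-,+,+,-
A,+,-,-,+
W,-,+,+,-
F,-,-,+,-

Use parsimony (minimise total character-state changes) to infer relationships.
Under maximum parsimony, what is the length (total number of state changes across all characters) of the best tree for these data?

Character polarity is set by the outgroup: the derived state is whichever differs from the outgroup's state, so for elongate rostrum, setae branched the derived state is '-', and for the remaining characters it is '+'.
Only F, V, and W show the derived state '-' for elongate rostrum, supporting them as a clade.
Only V and W show the derived state '+' for spiracle pair III lost, supporting them as a clade.
setae branched (derived state '-') is unique to A (autapomorphy; uninformative for grouping).
calcified operculum (derived state '+') is unique to A (autapomorphy; uninformative for grouping).
Most parsimonious ingroup topology: (((V,W),F),A).
Changes per character on this tree: elongate rostrum: 1; spiracle pair III lost: 1; setae branched: 1; calcified operculum: 1.
Total = 4.

4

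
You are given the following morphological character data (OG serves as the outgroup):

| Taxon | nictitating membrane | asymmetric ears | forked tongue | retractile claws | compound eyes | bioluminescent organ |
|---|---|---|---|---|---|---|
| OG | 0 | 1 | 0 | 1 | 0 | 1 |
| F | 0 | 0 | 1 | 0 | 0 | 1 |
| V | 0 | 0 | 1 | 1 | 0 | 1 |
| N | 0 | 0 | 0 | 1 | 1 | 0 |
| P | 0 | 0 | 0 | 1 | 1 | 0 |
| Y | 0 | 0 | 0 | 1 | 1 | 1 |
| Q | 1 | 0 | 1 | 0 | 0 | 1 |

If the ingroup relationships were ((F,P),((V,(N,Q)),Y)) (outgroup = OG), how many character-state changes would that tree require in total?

12

Map each character onto ((F,P),((V,(N,Q)),Y)) (rooted by OG) and count the minimum state changes it requires (Fitch parsimony):
nictitating membrane: 1; asymmetric ears: 1; forked tongue: 3; retractile claws: 2; compound eyes: 3; bioluminescent organ: 2.
Total tree length = 12.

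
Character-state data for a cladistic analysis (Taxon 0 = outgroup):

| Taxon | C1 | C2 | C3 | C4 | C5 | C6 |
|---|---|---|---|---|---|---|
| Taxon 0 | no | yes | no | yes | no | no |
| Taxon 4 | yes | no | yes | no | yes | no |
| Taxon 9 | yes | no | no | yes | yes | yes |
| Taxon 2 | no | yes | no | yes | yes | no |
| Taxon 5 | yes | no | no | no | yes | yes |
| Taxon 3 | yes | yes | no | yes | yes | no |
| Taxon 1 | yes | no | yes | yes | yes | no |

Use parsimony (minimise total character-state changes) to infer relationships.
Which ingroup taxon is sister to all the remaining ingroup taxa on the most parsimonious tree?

Character polarity is set by the outgroup: the derived state is whichever differs from the outgroup's state, so for C2, C4 the derived state is 'no', and for the remaining characters it is 'yes'.
Only Taxon 1, Taxon 3, Taxon 4, Taxon 5, and Taxon 9 show the derived state 'yes' for C1, supporting them as a clade.
C2: derived state 'no' in Taxon 1, Taxon 4, Taxon 5, and Taxon 9 only — synapomorphy for {Taxon 1, Taxon 4, Taxon 5, Taxon 9}.
Only Taxon 1 and Taxon 4 show the derived state 'yes' for C3, supporting them as a clade.
C4 (state 'no') occurs in Taxon 4 and Taxon 5 but conflicts with the nesting implied by the other characters — most parsimoniously interpreted as homoplasy.
C5 (derived state 'yes') is shared by all ingroup taxa — unites the whole ingroup.
C6 (derived state 'yes') is shared by Taxon 5 and Taxon 9 — a synapomorphy uniting that clade.
Most parsimonious ingroup topology: ((((Taxon 4,Taxon 1),(Taxon 9,Taxon 5)),Taxon 3),Taxon 2).
Taxon 2 is sister to the clade containing all other ingroup taxa, so it is the earliest-diverging (most basal) ingroup lineage.

Taxon 2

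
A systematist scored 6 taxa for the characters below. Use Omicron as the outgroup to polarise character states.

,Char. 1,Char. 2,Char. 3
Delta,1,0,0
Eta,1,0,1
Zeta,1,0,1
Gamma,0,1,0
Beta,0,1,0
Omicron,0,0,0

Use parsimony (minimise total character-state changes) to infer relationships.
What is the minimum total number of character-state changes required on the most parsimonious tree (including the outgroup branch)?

The outgroup has state '0' for every character, so '1' is the derived state throughout.
Char. 1 (derived state '1') is shared by Delta, Eta, and Zeta — a synapomorphy uniting that clade.
Char. 2 (derived state '1') is shared by Beta and Gamma — a synapomorphy uniting that clade.
Char. 3: derived state '1' in Eta and Zeta only — synapomorphy for {Eta, Zeta}.
Most parsimonious ingroup topology: ((Gamma,Beta),((Zeta,Eta),Delta)).
Changes per character on this tree: Char. 1: 1; Char. 2: 1; Char. 3: 1.
Total = 3.

3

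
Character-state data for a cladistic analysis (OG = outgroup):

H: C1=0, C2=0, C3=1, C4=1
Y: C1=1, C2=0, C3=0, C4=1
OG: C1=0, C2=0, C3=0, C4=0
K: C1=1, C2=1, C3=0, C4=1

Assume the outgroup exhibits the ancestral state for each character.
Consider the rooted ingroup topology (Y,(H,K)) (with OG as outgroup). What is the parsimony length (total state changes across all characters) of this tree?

5

Map each character onto (Y,(H,K)) (rooted by OG) and count the minimum state changes it requires (Fitch parsimony):
C1: 2; C2: 1; C3: 1; C4: 1.
Total tree length = 5.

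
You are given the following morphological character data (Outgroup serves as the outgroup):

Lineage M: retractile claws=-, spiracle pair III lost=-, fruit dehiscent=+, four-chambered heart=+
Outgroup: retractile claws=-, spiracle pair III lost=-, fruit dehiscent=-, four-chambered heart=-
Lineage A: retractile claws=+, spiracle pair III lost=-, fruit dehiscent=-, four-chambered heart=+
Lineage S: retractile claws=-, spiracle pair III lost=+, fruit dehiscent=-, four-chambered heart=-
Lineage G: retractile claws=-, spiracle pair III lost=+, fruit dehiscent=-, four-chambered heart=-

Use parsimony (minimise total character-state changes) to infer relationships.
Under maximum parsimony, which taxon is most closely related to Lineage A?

Lineage M

The outgroup has state '-' for every character, so '+' is the derived state throughout.
retractile claws (derived state '+') is unique to Lineage A (autapomorphy; uninformative for grouping).
Only Lineage G and Lineage S show the derived state '+' for spiracle pair III lost, supporting them as a clade.
fruit dehiscent (derived state '+') is unique to Lineage M (autapomorphy; uninformative for grouping).
Only Lineage A and Lineage M show the derived state '+' for four-chambered heart, supporting them as a clade.
Most parsimonious ingroup topology: ((Lineage S,Lineage G),(Lineage M,Lineage A)).
Lineage A and Lineage M form a cherry on this tree, so they are sister taxa.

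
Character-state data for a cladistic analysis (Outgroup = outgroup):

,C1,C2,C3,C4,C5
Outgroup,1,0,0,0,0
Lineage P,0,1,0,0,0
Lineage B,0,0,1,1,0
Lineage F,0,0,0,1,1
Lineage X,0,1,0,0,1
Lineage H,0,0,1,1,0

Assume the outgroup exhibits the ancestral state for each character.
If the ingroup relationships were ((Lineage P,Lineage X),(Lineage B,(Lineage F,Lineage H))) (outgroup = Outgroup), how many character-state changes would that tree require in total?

Map each character onto ((Lineage P,Lineage X),(Lineage B,(Lineage F,Lineage H))) (rooted by Outgroup) and count the minimum state changes it requires (Fitch parsimony):
C1: 1; C2: 1; C3: 2; C4: 1; C5: 2.
Total tree length = 7.

7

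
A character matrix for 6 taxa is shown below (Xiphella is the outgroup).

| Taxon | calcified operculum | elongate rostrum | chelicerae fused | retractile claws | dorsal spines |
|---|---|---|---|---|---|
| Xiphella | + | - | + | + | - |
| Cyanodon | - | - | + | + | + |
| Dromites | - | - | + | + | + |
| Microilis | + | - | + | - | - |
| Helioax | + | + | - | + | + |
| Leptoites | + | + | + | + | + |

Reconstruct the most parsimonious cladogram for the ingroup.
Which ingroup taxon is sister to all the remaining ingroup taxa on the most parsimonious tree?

Microilis

Character polarity is set by the outgroup: the derived state is whichever differs from the outgroup's state, so for calcified operculum, chelicerae fused, retractile claws the derived state is '-', and for the remaining characters it is '+'.
calcified operculum (derived state '-') is shared by Cyanodon and Dromites — a synapomorphy uniting that clade.
Only Helioax and Leptoites show the derived state '+' for elongate rostrum, supporting them as a clade.
chelicerae fused: derived state '-' in Helioax only — an autapomorphy, so it tells us nothing about relationships among taxa.
retractile claws: derived state '-' in Microilis only — an autapomorphy, so it tells us nothing about relationships among taxa.
dorsal spines: derived state '+' in Cyanodon, Dromites, Helioax, and Leptoites only — synapomorphy for {Cyanodon, Dromites, Helioax, Leptoites}.
Most parsimonious ingroup topology: (((Cyanodon,Dromites),(Helioax,Leptoites)),Microilis).
Microilis is sister to the clade containing all other ingroup taxa, so it is the earliest-diverging (most basal) ingroup lineage.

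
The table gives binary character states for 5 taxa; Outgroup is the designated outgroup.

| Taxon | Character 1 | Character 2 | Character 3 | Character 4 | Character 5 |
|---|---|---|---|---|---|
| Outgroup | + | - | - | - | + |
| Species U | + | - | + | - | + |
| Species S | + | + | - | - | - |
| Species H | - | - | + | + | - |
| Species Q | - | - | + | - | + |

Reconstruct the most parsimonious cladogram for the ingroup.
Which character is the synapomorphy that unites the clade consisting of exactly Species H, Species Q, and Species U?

Character polarity is set by the outgroup: the derived state is whichever differs from the outgroup's state, so for Character 1, Character 5 the derived state is '-', and for the remaining characters it is '+'.
Only Species H and Species Q show the derived state '-' for Character 1, supporting them as a clade.
Character 2: derived state '+' in Species S only — an autapomorphy, so it tells us nothing about relationships among taxa.
Character 3 (derived state '+') is shared by Species H, Species Q, and Species U — a synapomorphy uniting that clade.
Character 4: derived state '+' in Species H only — an autapomorphy, so it tells us nothing about relationships among taxa.
Character 5 (state '-') occurs in Species H and Species S but conflicts with the nesting implied by the other characters — most parsimoniously interpreted as homoplasy.
Most parsimonious ingroup topology: ((Species U,(Species H,Species Q)),Species S).
The clade {Species H, Species Q, Species U} is supported by Character 3: its derived state '+' occurs in exactly those taxa and in no other taxon (including the outgroup).

Character 3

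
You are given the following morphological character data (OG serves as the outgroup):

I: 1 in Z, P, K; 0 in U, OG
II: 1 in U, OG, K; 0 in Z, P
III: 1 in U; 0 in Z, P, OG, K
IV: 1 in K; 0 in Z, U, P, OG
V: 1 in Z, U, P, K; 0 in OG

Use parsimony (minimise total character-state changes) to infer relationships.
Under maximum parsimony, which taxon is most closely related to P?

Character polarity is set by the outgroup: the derived state is whichever differs from the outgroup's state, so for II the derived state is '0', and for the remaining characters it is '1'.
I: derived state '1' in K, P, and Z only — synapomorphy for {K, P, Z}.
II (derived state '0') is shared by P and Z — a synapomorphy uniting that clade.
III (derived state '1') is unique to U (autapomorphy; uninformative for grouping).
IV (derived state '1') is unique to K (autapomorphy; uninformative for grouping).
V (derived state '1') is shared by all ingroup taxa — unites the whole ingroup.
Most parsimonious ingroup topology: (((Z,P),K),U).
P and Z form a cherry on this tree, so they are sister taxa.

Z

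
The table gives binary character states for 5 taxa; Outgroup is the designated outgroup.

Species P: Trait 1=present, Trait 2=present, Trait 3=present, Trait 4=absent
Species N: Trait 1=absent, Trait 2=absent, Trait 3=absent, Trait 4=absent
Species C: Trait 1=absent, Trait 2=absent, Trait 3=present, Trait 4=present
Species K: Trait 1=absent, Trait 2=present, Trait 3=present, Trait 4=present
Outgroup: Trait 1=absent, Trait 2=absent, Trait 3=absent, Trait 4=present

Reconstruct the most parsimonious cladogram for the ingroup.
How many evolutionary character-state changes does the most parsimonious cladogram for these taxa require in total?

5

Character polarity is set by the outgroup: the derived state is whichever differs from the outgroup's state, so for Trait 4 the derived state is 'absent', and for the remaining characters it is 'present'.
Trait 1: derived state 'present' in Species P only — an autapomorphy, so it tells us nothing about relationships among taxa.
Only Species K and Species P show the derived state 'present' for Trait 2, supporting them as a clade.
Trait 3 (derived state 'present') is shared by Species C, Species K, and Species P — a synapomorphy uniting that clade.
Trait 4 groups Species N and Species P, which is incompatible with the clades supported by the remaining characters; treating it as convergent (homoplasy) costs fewer steps than any alternative tree.
Most parsimonious ingroup topology: (((Species K,Species P),Species C),Species N).
Changes per character on this tree: Trait 1: 1; Trait 2: 1; Trait 3: 1; Trait 4: 2.
Total = 5.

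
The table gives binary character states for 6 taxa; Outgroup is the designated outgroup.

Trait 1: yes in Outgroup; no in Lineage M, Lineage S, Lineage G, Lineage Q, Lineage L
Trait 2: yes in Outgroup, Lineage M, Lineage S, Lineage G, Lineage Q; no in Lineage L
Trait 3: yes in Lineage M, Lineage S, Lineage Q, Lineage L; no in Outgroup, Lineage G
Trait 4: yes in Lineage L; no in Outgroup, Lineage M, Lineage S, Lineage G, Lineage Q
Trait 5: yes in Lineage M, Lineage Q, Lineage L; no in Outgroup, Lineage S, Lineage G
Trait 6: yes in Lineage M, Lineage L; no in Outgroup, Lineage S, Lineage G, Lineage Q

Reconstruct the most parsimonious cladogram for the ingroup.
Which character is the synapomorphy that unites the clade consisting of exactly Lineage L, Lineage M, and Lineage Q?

Trait 5

Character polarity is set by the outgroup: the derived state is whichever differs from the outgroup's state, so for Trait 1, Trait 2 the derived state is 'no', and for the remaining characters it is 'yes'.
Trait 1 (derived state 'no') is shared by all ingroup taxa — unites the whole ingroup.
Trait 2: derived state 'no' in Lineage L only — an autapomorphy, so it tells us nothing about relationships among taxa.
Trait 3 (derived state 'yes') is shared by Lineage L, Lineage M, Lineage Q, and Lineage S — a synapomorphy uniting that clade.
Trait 4: derived state 'yes' in Lineage L only — an autapomorphy, so it tells us nothing about relationships among taxa.
Trait 5: derived state 'yes' in Lineage L, Lineage M, and Lineage Q only — synapomorphy for {Lineage L, Lineage M, Lineage Q}.
Trait 6: derived state 'yes' in Lineage L and Lineage M only — synapomorphy for {Lineage L, Lineage M}.
Most parsimonious ingroup topology: ((((Lineage M,Lineage L),Lineage Q),Lineage S),Lineage G).
The clade {Lineage L, Lineage M, Lineage Q} is supported by Trait 5: its derived state 'yes' occurs in exactly those taxa and in no other taxon (including the outgroup).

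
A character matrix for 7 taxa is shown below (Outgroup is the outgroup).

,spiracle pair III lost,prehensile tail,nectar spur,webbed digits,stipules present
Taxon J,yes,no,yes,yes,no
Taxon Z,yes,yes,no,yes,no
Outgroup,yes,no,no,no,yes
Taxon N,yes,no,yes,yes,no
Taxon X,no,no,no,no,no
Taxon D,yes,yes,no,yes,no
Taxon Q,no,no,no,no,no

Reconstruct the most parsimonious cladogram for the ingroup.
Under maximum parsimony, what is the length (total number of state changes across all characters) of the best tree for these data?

5

Character polarity is set by the outgroup: the derived state is whichever differs from the outgroup's state, so for spiracle pair III lost, stipules present the derived state is 'no', and for the remaining characters it is 'yes'.
spiracle pair III lost (derived state 'no') is shared by Taxon Q and Taxon X — a synapomorphy uniting that clade.
prehensile tail: derived state 'yes' in Taxon D and Taxon Z only — synapomorphy for {Taxon D, Taxon Z}.
nectar spur (derived state 'yes') is shared by Taxon J and Taxon N — a synapomorphy uniting that clade.
webbed digits: derived state 'yes' in Taxon D, Taxon J, Taxon N, and Taxon Z only — synapomorphy for {Taxon D, Taxon J, Taxon N, Taxon Z}.
stipules present (derived state 'no') is shared by all ingroup taxa — unites the whole ingroup.
Most parsimonious ingroup topology: (((Taxon D,Taxon Z),(Taxon J,Taxon N)),(Taxon X,Taxon Q)).
Changes per character on this tree: spiracle pair III lost: 1; prehensile tail: 1; nectar spur: 1; webbed digits: 1; stipules present: 1.
Total = 5.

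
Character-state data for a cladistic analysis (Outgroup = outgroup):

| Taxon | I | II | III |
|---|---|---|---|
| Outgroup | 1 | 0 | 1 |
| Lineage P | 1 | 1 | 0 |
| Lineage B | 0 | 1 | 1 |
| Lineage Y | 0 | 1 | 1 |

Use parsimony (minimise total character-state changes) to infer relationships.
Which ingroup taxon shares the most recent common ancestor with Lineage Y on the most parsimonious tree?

Character polarity is set by the outgroup: the derived state is whichever differs from the outgroup's state, so for I, III the derived state is '0', and for the remaining characters it is '1'.
Only Lineage B and Lineage Y show the derived state '0' for I, supporting them as a clade.
II (derived state '1') is shared by all ingroup taxa — unites the whole ingroup.
III (derived state '0') is unique to Lineage P (autapomorphy; uninformative for grouping).
Most parsimonious ingroup topology: (Lineage P,(Lineage B,Lineage Y)).
Lineage Y and Lineage B form a cherry on this tree, so they are sister taxa.

Lineage B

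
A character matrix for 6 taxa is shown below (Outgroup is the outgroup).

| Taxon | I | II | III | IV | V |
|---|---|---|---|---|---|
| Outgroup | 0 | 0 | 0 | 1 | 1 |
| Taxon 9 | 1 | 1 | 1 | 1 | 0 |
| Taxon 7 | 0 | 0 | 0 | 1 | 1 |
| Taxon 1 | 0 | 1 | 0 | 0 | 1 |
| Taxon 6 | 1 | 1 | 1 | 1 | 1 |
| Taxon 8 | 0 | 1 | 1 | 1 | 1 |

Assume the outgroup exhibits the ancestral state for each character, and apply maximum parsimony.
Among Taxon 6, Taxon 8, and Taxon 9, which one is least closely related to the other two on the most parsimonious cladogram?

Taxon 8

Character polarity is set by the outgroup: the derived state is whichever differs from the outgroup's state, so for IV, V the derived state is '0', and for the remaining characters it is '1'.
I (derived state '1') is shared by Taxon 6 and Taxon 9 — a synapomorphy uniting that clade.
Only Taxon 1, Taxon 6, Taxon 8, and Taxon 9 show the derived state '1' for II, supporting them as a clade.
Only Taxon 6, Taxon 8, and Taxon 9 show the derived state '1' for III, supporting them as a clade.
IV: derived state '0' in Taxon 1 only — an autapomorphy, so it tells us nothing about relationships among taxa.
V: derived state '0' in Taxon 9 only — an autapomorphy, so it tells us nothing about relationships among taxa.
Most parsimonious ingroup topology: ((((Taxon 9,Taxon 6),Taxon 8),Taxon 1),Taxon 7).
Taxon 6 and Taxon 9 share a more recent common ancestor with each other than either does with Taxon 8, so Taxon 8 is the least closely related of the three.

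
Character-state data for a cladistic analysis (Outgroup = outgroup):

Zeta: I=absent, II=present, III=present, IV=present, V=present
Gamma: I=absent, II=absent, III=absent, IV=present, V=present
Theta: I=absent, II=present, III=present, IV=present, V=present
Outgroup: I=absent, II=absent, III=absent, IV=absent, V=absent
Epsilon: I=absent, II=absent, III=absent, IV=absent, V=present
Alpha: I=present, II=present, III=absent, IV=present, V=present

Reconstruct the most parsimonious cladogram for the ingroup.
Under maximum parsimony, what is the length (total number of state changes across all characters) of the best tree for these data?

5

The outgroup has state 'absent' for every character, so 'present' is the derived state throughout.
I: derived state 'present' in Alpha only — an autapomorphy, so it tells us nothing about relationships among taxa.
II (derived state 'present') is shared by Alpha, Theta, and Zeta — a synapomorphy uniting that clade.
Only Theta and Zeta show the derived state 'present' for III, supporting them as a clade.
IV: derived state 'present' in Alpha, Gamma, Theta, and Zeta only — synapomorphy for {Alpha, Gamma, Theta, Zeta}.
V (derived state 'present') is shared by all ingroup taxa — unites the whole ingroup.
Most parsimonious ingroup topology: ((((Zeta,Theta),Alpha),Gamma),Epsilon).
Changes per character on this tree: I: 1; II: 1; III: 1; IV: 1; V: 1.
Total = 5.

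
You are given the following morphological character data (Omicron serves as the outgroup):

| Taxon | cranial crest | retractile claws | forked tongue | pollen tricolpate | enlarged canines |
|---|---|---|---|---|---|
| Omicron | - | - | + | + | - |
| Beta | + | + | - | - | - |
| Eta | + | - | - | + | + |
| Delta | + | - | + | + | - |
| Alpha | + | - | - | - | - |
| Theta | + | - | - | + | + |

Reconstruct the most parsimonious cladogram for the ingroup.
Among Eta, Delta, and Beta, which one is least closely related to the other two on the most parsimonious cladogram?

Delta

Character polarity is set by the outgroup: the derived state is whichever differs from the outgroup's state, so for forked tongue, pollen tricolpate the derived state is '-', and for the remaining characters it is '+'.
All ingroup taxa share the derived state '+' for cranial crest; it defines the ingroup but does not resolve relationships within it.
retractile claws (derived state '+') is unique to Beta (autapomorphy; uninformative for grouping).
Only Alpha, Beta, Eta, and Theta show the derived state '-' for forked tongue, supporting them as a clade.
pollen tricolpate (derived state '-') is shared by Alpha and Beta — a synapomorphy uniting that clade.
Only Eta and Theta show the derived state '+' for enlarged canines, supporting them as a clade.
Most parsimonious ingroup topology: (((Beta,Alpha),(Eta,Theta)),Delta).
Beta and Eta share a more recent common ancestor with each other than either does with Delta, so Delta is the least closely related of the three.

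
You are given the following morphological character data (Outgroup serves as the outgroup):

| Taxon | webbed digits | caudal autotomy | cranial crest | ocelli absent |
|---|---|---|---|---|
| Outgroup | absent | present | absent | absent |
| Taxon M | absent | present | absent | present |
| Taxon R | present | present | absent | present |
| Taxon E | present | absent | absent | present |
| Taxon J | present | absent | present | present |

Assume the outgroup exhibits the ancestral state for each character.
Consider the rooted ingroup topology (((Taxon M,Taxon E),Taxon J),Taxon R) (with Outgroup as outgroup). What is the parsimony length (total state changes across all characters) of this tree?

6

Map each character onto (((Taxon M,Taxon E),Taxon J),Taxon R) (rooted by Outgroup) and count the minimum state changes it requires (Fitch parsimony):
webbed digits: 2; caudal autotomy: 2; cranial crest: 1; ocelli absent: 1.
Total tree length = 6.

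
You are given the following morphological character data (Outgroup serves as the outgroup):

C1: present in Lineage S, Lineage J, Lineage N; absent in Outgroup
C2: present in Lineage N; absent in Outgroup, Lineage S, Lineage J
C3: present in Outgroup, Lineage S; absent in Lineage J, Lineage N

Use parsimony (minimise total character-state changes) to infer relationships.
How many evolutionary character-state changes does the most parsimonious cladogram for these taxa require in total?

Character polarity is set by the outgroup: the derived state is whichever differs from the outgroup's state, so for C3 the derived state is 'absent', and for the remaining characters it is 'present'.
C1 (derived state 'present') is shared by all ingroup taxa — unites the whole ingroup.
C2 (derived state 'present') is unique to Lineage N (autapomorphy; uninformative for grouping).
Only Lineage J and Lineage N show the derived state 'absent' for C3, supporting them as a clade.
Most parsimonious ingroup topology: (Lineage S,(Lineage J,Lineage N)).
Changes per character on this tree: C1: 1; C2: 1; C3: 1.
Total = 3.

3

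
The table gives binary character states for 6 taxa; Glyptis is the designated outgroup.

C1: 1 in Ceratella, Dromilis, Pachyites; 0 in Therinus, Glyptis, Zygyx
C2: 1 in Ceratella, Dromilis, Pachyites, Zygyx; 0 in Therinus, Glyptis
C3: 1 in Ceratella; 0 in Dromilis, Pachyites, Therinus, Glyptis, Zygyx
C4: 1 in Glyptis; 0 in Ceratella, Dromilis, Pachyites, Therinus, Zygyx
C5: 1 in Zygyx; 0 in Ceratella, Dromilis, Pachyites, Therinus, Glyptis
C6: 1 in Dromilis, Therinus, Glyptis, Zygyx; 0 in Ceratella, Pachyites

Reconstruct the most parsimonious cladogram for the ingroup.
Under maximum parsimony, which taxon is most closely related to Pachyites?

Character polarity is set by the outgroup: the derived state is whichever differs from the outgroup's state, so for C4, C6 the derived state is '0', and for the remaining characters it is '1'.
Only Ceratella, Dromilis, and Pachyites show the derived state '1' for C1, supporting them as a clade.
C2: derived state '1' in Ceratella, Dromilis, Pachyites, and Zygyx only — synapomorphy for {Ceratella, Dromilis, Pachyites, Zygyx}.
C3 (derived state '1') is unique to Ceratella (autapomorphy; uninformative for grouping).
C4 (derived state '0') is shared by all ingroup taxa — unites the whole ingroup.
C5: derived state '1' in Zygyx only — an autapomorphy, so it tells us nothing about relationships among taxa.
Only Ceratella and Pachyites show the derived state '0' for C6, supporting them as a clade.
Most parsimonious ingroup topology: (Therinus,(((Pachyites,Ceratella),Dromilis),Zygyx)).
Pachyites and Ceratella form a cherry on this tree, so they are sister taxa.

Ceratella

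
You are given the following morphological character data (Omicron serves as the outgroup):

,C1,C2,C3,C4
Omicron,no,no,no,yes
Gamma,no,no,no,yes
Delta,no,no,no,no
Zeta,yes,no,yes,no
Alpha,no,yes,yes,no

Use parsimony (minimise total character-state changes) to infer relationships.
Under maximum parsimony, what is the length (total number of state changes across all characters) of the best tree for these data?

4

Character polarity is set by the outgroup: the derived state is whichever differs from the outgroup's state, so for C4 the derived state is 'no', and for the remaining characters it is 'yes'.
C1: derived state 'yes' in Zeta only — an autapomorphy, so it tells us nothing about relationships among taxa.
C2 (derived state 'yes') is unique to Alpha (autapomorphy; uninformative for grouping).
Only Alpha and Zeta show the derived state 'yes' for C3, supporting them as a clade.
C4 (derived state 'no') is shared by Alpha, Delta, and Zeta — a synapomorphy uniting that clade.
Most parsimonious ingroup topology: (Gamma,(Delta,(Zeta,Alpha))).
Changes per character on this tree: C1: 1; C2: 1; C3: 1; C4: 1.
Total = 4.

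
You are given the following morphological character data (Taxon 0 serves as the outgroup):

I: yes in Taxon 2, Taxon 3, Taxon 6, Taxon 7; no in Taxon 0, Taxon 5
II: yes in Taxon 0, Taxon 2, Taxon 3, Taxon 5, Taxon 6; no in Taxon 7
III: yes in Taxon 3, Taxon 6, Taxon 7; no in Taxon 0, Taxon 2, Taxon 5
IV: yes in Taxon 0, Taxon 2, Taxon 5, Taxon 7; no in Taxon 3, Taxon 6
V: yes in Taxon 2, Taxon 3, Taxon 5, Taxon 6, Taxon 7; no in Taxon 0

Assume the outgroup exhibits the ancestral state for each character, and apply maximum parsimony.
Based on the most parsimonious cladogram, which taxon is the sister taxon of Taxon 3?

Taxon 6

Character polarity is set by the outgroup: the derived state is whichever differs from the outgroup's state, so for II, IV the derived state is 'no', and for the remaining characters it is 'yes'.
Only Taxon 2, Taxon 3, Taxon 6, and Taxon 7 show the derived state 'yes' for I, supporting them as a clade.
II: derived state 'no' in Taxon 7 only — an autapomorphy, so it tells us nothing about relationships among taxa.
III: derived state 'yes' in Taxon 3, Taxon 6, and Taxon 7 only — synapomorphy for {Taxon 3, Taxon 6, Taxon 7}.
IV: derived state 'no' in Taxon 3 and Taxon 6 only — synapomorphy for {Taxon 3, Taxon 6}.
V (derived state 'yes') is shared by all ingroup taxa — unites the whole ingroup.
Most parsimonious ingroup topology: ((Taxon 2,((Taxon 3,Taxon 6),Taxon 7)),Taxon 5).
Taxon 3 and Taxon 6 form a cherry on this tree, so they are sister taxa.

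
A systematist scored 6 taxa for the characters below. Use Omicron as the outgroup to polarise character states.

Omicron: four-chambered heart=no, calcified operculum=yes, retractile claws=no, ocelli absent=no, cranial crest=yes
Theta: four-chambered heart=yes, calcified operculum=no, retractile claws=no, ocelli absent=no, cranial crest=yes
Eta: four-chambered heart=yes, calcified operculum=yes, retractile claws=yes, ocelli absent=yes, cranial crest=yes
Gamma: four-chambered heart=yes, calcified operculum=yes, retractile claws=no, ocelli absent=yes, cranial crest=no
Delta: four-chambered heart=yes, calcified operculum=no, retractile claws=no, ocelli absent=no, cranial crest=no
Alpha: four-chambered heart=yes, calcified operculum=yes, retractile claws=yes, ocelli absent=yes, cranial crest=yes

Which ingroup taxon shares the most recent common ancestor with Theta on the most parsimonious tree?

Delta

Character polarity is set by the outgroup: the derived state is whichever differs from the outgroup's state, so for calcified operculum, cranial crest the derived state is 'no', and for the remaining characters it is 'yes'.
four-chambered heart (derived state 'yes') is shared by all ingroup taxa — unites the whole ingroup.
calcified operculum: derived state 'no' in Delta and Theta only — synapomorphy for {Delta, Theta}.
Only Alpha and Eta show the derived state 'yes' for retractile claws, supporting them as a clade.
ocelli absent: derived state 'yes' in Alpha, Eta, and Gamma only — synapomorphy for {Alpha, Eta, Gamma}.
cranial crest (state 'no') occurs in Delta and Gamma but conflicts with the nesting implied by the other characters — most parsimoniously interpreted as homoplasy.
Most parsimonious ingroup topology: ((Theta,Delta),((Eta,Alpha),Gamma)).
Theta and Delta form a cherry on this tree, so they are sister taxa.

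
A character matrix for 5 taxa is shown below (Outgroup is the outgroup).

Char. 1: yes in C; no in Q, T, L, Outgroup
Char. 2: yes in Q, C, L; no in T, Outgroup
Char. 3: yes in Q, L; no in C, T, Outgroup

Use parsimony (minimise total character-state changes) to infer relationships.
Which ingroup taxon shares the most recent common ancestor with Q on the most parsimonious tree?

The outgroup has state 'no' for every character, so 'yes' is the derived state throughout.
Char. 1 (derived state 'yes') is unique to C (autapomorphy; uninformative for grouping).
Char. 2: derived state 'yes' in C, L, and Q only — synapomorphy for {C, L, Q}.
Only L and Q show the derived state 'yes' for Char. 3, supporting them as a clade.
Most parsimonious ingroup topology: (((Q,L),C),T).
Q and L form a cherry on this tree, so they are sister taxa.

L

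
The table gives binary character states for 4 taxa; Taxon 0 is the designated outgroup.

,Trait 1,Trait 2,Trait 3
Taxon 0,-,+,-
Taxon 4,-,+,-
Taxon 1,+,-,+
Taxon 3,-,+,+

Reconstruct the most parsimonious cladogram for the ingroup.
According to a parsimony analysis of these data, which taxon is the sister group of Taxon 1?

Taxon 3

Character polarity is set by the outgroup: the derived state is whichever differs from the outgroup's state, so for Trait 2 the derived state is '-', and for the remaining characters it is '+'.
Trait 1 (derived state '+') is unique to Taxon 1 (autapomorphy; uninformative for grouping).
Trait 2 (derived state '-') is unique to Taxon 1 (autapomorphy; uninformative for grouping).
Trait 3 (derived state '+') is shared by Taxon 1 and Taxon 3 — a synapomorphy uniting that clade.
Most parsimonious ingroup topology: (Taxon 4,(Taxon 1,Taxon 3)).
Taxon 1 and Taxon 3 form a cherry on this tree, so they are sister taxa.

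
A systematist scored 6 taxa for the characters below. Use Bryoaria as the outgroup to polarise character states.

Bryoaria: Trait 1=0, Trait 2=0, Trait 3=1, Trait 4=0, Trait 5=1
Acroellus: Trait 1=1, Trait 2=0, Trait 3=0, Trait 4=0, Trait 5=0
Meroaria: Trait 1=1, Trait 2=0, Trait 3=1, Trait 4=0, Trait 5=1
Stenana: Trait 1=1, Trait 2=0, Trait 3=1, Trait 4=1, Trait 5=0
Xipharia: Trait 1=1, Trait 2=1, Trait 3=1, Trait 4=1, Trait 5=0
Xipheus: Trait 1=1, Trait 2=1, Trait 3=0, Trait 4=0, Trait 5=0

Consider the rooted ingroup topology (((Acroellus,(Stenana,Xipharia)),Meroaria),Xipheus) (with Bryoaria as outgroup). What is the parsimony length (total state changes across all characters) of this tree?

8

Map each character onto (((Acroellus,(Stenana,Xipharia)),Meroaria),Xipheus) (rooted by Bryoaria) and count the minimum state changes it requires (Fitch parsimony):
Trait 1: 1; Trait 2: 2; Trait 3: 2; Trait 4: 1; Trait 5: 2.
Total tree length = 8.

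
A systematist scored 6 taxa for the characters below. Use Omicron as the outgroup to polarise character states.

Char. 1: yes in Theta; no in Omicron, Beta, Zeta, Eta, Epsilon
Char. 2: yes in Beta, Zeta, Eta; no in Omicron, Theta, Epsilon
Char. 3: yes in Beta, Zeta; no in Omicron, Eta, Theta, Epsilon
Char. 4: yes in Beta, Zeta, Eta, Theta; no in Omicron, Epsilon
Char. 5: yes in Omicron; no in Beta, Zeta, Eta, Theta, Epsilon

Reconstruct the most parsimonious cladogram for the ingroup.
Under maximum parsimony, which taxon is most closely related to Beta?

Zeta

Character polarity is set by the outgroup: the derived state is whichever differs from the outgroup's state, so for Char. 5 the derived state is 'no', and for the remaining characters it is 'yes'.
Char. 1: derived state 'yes' in Theta only — an autapomorphy, so it tells us nothing about relationships among taxa.
Char. 2: derived state 'yes' in Beta, Eta, and Zeta only — synapomorphy for {Beta, Eta, Zeta}.
Only Beta and Zeta show the derived state 'yes' for Char. 3, supporting them as a clade.
Char. 4: derived state 'yes' in Beta, Eta, Theta, and Zeta only — synapomorphy for {Beta, Eta, Theta, Zeta}.
Char. 5 (derived state 'no') is shared by all ingroup taxa — unites the whole ingroup.
Most parsimonious ingroup topology: ((((Beta,Zeta),Eta),Theta),Epsilon).
Beta and Zeta form a cherry on this tree, so they are sister taxa.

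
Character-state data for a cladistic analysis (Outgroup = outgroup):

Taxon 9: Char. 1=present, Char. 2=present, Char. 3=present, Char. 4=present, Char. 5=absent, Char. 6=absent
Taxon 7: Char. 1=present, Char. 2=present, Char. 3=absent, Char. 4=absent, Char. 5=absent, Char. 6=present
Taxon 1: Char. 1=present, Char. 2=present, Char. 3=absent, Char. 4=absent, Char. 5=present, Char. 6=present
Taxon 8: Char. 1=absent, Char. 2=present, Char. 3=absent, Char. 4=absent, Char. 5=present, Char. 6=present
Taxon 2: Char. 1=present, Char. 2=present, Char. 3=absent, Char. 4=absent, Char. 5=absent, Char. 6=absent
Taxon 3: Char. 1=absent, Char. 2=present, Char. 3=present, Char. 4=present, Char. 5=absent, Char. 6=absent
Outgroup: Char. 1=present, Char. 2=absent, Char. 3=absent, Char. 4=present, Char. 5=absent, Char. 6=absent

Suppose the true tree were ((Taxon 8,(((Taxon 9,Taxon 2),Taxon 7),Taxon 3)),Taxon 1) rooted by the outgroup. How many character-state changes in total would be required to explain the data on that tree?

13

Map each character onto ((Taxon 8,(((Taxon 9,Taxon 2),Taxon 7),Taxon 3)),Taxon 1) (rooted by Outgroup) and count the minimum state changes it requires (Fitch parsimony):
Char. 1: 2; Char. 2: 1; Char. 3: 2; Char. 4: 3; Char. 5: 2; Char. 6: 3.
Total tree length = 13.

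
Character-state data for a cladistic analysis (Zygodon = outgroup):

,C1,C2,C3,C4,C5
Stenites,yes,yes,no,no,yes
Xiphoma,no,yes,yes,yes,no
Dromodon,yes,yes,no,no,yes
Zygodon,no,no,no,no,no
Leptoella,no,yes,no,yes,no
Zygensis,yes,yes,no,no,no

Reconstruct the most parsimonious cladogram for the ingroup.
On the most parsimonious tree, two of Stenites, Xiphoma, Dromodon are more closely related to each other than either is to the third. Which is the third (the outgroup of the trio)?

Xiphoma

The outgroup has state 'no' for every character, so 'yes' is the derived state throughout.
Only Dromodon, Stenites, and Zygensis show the derived state 'yes' for C1, supporting them as a clade.
C2 (derived state 'yes') is shared by all ingroup taxa — unites the whole ingroup.
C3: derived state 'yes' in Xiphoma only — an autapomorphy, so it tells us nothing about relationships among taxa.
C4 (derived state 'yes') is shared by Leptoella and Xiphoma — a synapomorphy uniting that clade.
C5 (derived state 'yes') is shared by Dromodon and Stenites — a synapomorphy uniting that clade.
Most parsimonious ingroup topology: ((Leptoella,Xiphoma),((Stenites,Dromodon),Zygensis)).
Dromodon and Stenites share a more recent common ancestor with each other than either does with Xiphoma, so Xiphoma is the least closely related of the three.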